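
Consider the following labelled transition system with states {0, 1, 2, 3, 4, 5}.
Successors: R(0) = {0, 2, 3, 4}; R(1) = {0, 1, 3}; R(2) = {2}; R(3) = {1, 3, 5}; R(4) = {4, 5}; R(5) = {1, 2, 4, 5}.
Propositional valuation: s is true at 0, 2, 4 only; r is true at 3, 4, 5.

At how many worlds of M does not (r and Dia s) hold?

Let φ = not (r and Dia s). Evaluate φ at each world:
  0 (successors {0, 2, 3, 4}): φ is true.
  1 (successors {0, 1, 3}): φ is true.
  2 (successors {2}): φ is true.
  3 (successors {1, 3, 5}): φ is true.
  4 (successors {4, 5}): φ is false.
  5 (successors {1, 2, 4, 5}): φ is false.
For instance, at 4:
  At 4: r and Dia s is true, so not (r and Dia s) is false.
    At 4: r is true, Dia s is true, so r and Dia s is true.
      At 4: Dia s requires s at some successor in {4, 5}.
        s holds at 4, so Dia s is true at 4.
Satisfying worlds: {0, 1, 2, 3}

4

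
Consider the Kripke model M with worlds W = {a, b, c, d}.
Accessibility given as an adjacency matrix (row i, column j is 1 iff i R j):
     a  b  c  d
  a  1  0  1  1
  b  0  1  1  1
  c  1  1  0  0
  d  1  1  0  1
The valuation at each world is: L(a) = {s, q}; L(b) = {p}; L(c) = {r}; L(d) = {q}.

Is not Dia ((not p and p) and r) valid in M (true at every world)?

Let φ = not Dia ((not p and p) and r). Evaluate φ at each world:
  a (successors {a, c, d}): φ is true.
  b (successors {b, c, d}): φ is true.
  c (successors {a, b}): φ is true.
  d (successors {a, b, d}): φ is true.
For instance, at b:
  At b: Dia ((not p and p) and r) is false, so not Dia ((not p and p) and r) is true.
    At b: Dia ((not p and p) and r) requires (not p and p) and r at some successor in {b, c, d}.
      At b: (not p and p) and r is false.
      At c: (not p and p) and r is false.
      At d: (not p and p) and r is false.
    So Dia ((not p and p) and r) is false at b.

Yes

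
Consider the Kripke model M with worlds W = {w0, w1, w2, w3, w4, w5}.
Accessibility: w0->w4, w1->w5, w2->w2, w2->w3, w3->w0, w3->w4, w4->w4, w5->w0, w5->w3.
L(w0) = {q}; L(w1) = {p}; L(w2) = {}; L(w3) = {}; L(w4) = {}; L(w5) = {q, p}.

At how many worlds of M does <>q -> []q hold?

Recall that []ψ holds at a world iff ψ holds at every accessible world, and <>ψ holds iff ψ holds at some accessible world.
Let φ = <>q -> []q. Evaluate φ at each world:
  w0 (successors {w4}): φ is true.
  w1 (successors {w5}): φ is true.
  w2 (successors {w2, w3}): φ is true.
  w3 (successors {w0, w4}): φ is false.
  w4 (successors {w4}): φ is true.
  w5 (successors {w0, w3}): φ is false.
For instance, at w4:
  At w4: <>q is false, []q is false, so <>q -> []q is true.
    At w4: <>q requires q at some successor in {w4}.
      At w4: q is false.
    So <>q is false at w4.
    At w4: []q requires q at every successor {w4}.
      q fails at w4, so []q is false at w4.
Satisfying worlds: {w0, w1, w2, w4}

4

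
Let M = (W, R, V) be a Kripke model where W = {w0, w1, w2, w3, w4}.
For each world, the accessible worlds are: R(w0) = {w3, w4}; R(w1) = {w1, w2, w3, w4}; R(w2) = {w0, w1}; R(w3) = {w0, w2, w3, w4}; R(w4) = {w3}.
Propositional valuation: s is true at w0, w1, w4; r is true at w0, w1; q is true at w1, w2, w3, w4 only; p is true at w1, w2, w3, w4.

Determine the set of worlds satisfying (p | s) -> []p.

w0, w1, w4

Let φ = (p | s) -> []p. Evaluate φ at each world:
  w0 (successors {w3, w4}): φ is true.
  w1 (successors {w1, w2, w3, w4}): φ is true.
  w2 (successors {w0, w1}): φ is false.
  w3 (successors {w0, w2, w3, w4}): φ is false.
  w4 (successors {w3}): φ is true.
For instance, at w3:
  At w3: p | s is true, []p is false, so (p | s) -> []p is false.
    At w3: []p requires p at every successor {w0, w2, w3, w4}.
      p fails at w0, so []p is false at w3.
Satisfying worlds: {w0, w1, w4}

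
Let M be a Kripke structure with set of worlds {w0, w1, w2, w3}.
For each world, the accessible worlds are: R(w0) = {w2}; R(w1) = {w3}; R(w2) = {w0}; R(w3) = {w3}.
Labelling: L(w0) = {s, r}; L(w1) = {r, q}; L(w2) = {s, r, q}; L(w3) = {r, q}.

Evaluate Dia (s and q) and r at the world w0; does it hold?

Yes

Recall that Dia ψ holds at a world iff ψ holds at some accessible world.
At w0: Dia (s and q) is true, r is true, so Dia (s and q) and r is true.
  At w0: Dia (s and q) requires s and q at some successor in {w2}.
    s and q holds at w2, so Dia (s and q) is true at w0.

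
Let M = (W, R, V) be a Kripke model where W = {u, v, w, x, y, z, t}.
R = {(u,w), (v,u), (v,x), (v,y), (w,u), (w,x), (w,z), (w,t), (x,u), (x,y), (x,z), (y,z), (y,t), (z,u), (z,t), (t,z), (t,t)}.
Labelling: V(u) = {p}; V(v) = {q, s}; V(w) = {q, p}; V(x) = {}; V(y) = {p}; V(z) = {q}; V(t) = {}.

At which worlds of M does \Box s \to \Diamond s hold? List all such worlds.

u, v, w, x, y, z, t

Let φ = \Box s \to \Diamond s. Evaluate φ at each world:
  u (successors {w}): φ is true.
  v (successors {u, x, y}): φ is true.
  w (successors {u, x, z, t}): φ is true.
  x (successors {u, y, z}): φ is true.
  y (successors {z, t}): φ is true.
  z (successors {u, t}): φ is true.
  t (successors {z, t}): φ is true.
For instance, at z:
  At z: \Box s is false, \Diamond s is false, so \Box s \to \Diamond s is true.
    At z: \Box s requires s at every successor {u, t}.
      s fails at u, so \Box s is false at z.
    At z: \Diamond s requires s at some successor in {u, t}.
      At u: s is false.
      At t: s is false.
    So \Diamond s is false at z.
Satisfying worlds: {u, v, w, x, y, z, t}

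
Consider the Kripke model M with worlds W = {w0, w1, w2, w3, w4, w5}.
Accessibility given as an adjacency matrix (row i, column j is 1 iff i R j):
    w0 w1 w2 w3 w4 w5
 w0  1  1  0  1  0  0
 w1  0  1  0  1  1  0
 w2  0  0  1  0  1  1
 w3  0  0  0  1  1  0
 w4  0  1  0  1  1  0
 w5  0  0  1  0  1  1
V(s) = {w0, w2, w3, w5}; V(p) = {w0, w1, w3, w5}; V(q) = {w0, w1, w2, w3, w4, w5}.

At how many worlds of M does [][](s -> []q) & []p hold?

1

Let φ = [][](s -> []q) & []p. Evaluate φ at each world:
  w0 (successors {w0, w1, w3}): φ is true.
  w1 (successors {w1, w3, w4}): φ is false.
  w2 (successors {w2, w4, w5}): φ is false.
  w3 (successors {w3, w4}): φ is false.
  w4 (successors {w1, w3, w4}): φ is false.
  w5 (successors {w2, w4, w5}): φ is false.
For instance, at w5:
  At w5: [][](s -> []q) is true, []p is false, so [][](s -> []q) & []p is false.
    At w5: [][](s -> []q) requires [](s -> []q) at every successor {w2, w4, w5}.
      At w2: [](s -> []q) is true.
      At w4: [](s -> []q) is true.
      At w5: [](s -> []q) is true.
    So [][](s -> []q) is true at w5.
    At w5: []p requires p at every successor {w2, w4, w5}.
      p fails at w2, so []p is false at w5.
Satisfying worlds: {w0}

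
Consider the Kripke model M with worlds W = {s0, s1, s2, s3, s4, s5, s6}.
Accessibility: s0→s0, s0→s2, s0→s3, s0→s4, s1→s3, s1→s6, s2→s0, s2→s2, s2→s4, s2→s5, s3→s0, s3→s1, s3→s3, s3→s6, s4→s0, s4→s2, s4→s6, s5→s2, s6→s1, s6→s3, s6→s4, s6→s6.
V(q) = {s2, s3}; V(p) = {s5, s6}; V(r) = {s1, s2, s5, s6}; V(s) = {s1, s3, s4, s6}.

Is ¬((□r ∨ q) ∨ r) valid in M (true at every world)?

No

Let φ = ¬((□r ∨ q) ∨ r). Evaluate φ at each world:
  s0 (successors {s0, s2, s3, s4}): φ is true.
  s1 (successors {s3, s6}): φ is false.
  s2 (successors {s0, s2, s4, s5}): φ is false.
  s3 (successors {s0, s1, s3, s6}): φ is false.
  s4 (successors {s0, s2, s6}): φ is true.
  s5 (successors {s2}): φ is false.
  s6 (successors {s1, s3, s4, s6}): φ is false.
Detail at s1 (counterexample):
  At s1: (□r ∨ q) ∨ r is true, so ¬((□r ∨ q) ∨ r) is false.
    At s1: □r ∨ q is false, r is true, so (□r ∨ q) ∨ r is true.
      At s1: □r is false, q is false, so □r ∨ q is false.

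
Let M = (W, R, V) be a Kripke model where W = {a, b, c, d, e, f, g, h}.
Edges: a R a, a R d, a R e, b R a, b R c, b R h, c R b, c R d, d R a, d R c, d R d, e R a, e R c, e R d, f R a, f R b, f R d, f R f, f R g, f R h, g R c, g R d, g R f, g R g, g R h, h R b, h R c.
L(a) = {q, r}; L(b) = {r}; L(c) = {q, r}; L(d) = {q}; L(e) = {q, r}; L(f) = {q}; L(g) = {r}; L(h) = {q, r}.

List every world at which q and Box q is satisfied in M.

Let φ = q and Box q. Evaluate φ at each world:
  a (successors {a, d, e}): φ is true.
  b (successors {a, c, h}): φ is false.
  c (successors {b, d}): φ is false.
  d (successors {a, c, d}): φ is true.
  e (successors {a, c, d}): φ is true.
  f (successors {a, b, d, f, g, h}): φ is false.
  g (successors {c, d, f, g, h}): φ is false.
  h (successors {b, c}): φ is false.
For instance, at g:
  At g: q is false, Box q is false, so q and Box q is false.
    At g: Box q requires q at every successor {c, d, f, g, h}.
      q fails at g, so Box q is false at g.
Satisfying worlds: {a, d, e}

a, d, e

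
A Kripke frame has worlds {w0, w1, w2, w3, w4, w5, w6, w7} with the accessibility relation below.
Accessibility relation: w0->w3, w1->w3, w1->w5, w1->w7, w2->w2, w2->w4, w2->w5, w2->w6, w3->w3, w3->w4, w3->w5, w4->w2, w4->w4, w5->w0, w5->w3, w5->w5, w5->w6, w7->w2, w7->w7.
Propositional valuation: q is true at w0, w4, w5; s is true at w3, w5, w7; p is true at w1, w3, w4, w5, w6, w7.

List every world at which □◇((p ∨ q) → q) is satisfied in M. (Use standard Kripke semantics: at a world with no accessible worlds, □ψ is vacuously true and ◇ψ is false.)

w0, w1, w3, w4, w6, w7

Recall that □ψ holds at a world iff ψ holds at every accessible world, and ◇ψ holds iff ψ holds at some accessible world.
Let φ = □◇((p ∨ q) → q). Evaluate φ at each world:
  w0 (successors {w3}): φ is true.
  w1 (successors {w3, w5, w7}): φ is true.
  w2 (successors {w2, w4, w5, w6}): φ is false.
  w3 (successors {w3, w4, w5}): φ is true.
  w4 (successors {w2, w4}): φ is true.
  w5 (successors {w0, w3, w5, w6}): φ is false.
  w6 (successors ∅): φ is true.
  w7 (successors {w2, w7}): φ is true.
For instance, at w5:
  At w5: □◇((p ∨ q) → q) requires ◇((p ∨ q) → q) at every successor {w0, w3, w5, w6}.
    ◇((p ∨ q) → q) fails at w0, so □◇((p ∨ q) → q) is false at w5.
      At w0: ◇((p ∨ q) → q) requires (p ∨ q) → q at some successor in {w3}.
        At w3: (p ∨ q) → q is false.
      So ◇((p ∨ q) → q) is false at w0.
Satisfying worlds: {w0, w1, w3, w4, w6, w7}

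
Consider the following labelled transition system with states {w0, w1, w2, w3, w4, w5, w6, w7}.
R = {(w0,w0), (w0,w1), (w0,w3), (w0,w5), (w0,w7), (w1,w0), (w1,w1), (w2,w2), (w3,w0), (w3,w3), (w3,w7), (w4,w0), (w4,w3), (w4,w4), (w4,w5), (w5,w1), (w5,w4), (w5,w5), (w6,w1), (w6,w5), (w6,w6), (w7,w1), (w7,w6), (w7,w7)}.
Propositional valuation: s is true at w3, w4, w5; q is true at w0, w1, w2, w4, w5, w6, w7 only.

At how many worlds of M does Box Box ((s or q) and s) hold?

Let φ = Box Box ((s or q) and s). Evaluate φ at each world:
  w0 (successors {w0, w1, w3, w5, w7}): φ is false.
  w1 (successors {w0, w1}): φ is false.
  w2 (successors {w2}): φ is false.
  w3 (successors {w0, w3, w7}): φ is false.
  w4 (successors {w0, w3, w4, w5}): φ is false.
  w5 (successors {w1, w4, w5}): φ is false.
  w6 (successors {w1, w5, w6}): φ is false.
  w7 (successors {w1, w6, w7}): φ is false.
For instance, at w2:
  At w2: Box Box ((s or q) and s) requires Box ((s or q) and s) at every successor {w2}.
    Box ((s or q) and s) fails at w2, so Box Box ((s or q) and s) is false at w2.
      At w2: Box ((s or q) and s) requires (s or q) and s at every successor {w2}.
        (s or q) and s fails at w2, so Box ((s or q) and s) is false at w2.
Satisfying worlds: none.

0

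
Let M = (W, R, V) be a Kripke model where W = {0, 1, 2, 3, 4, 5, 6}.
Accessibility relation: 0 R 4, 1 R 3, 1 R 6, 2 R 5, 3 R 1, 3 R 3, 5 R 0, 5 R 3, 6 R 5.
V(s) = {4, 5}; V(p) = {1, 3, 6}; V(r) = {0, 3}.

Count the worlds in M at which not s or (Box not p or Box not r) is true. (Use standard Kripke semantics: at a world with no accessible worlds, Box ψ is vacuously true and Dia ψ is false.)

Let φ = not s or (Box not p or Box not r). Evaluate φ at each world:
  0 (successors {4}): φ is true.
  1 (successors {3, 6}): φ is true.
  2 (successors {5}): φ is true.
  3 (successors {1, 3}): φ is true.
  4 (successors ∅): φ is true.
  5 (successors {0, 3}): φ is false.
  6 (successors {5}): φ is true.
For instance, at 1:
  At 1: not s is true, Box not p or Box not r is false, so not s or (Box not p or Box not r) is true.
    At 1: Box not p is false, Box not r is false, so Box not p or Box not r is false.
      At 1: Box not p requires not p at every successor {3, 6}.
        not p fails at 3, so Box not p is false at 1.
      At 1: Box not r requires not r at every successor {3, 6}.
        not r fails at 3, so Box not r is false at 1.
Satisfying worlds: {0, 1, 2, 3, 4, 6}

6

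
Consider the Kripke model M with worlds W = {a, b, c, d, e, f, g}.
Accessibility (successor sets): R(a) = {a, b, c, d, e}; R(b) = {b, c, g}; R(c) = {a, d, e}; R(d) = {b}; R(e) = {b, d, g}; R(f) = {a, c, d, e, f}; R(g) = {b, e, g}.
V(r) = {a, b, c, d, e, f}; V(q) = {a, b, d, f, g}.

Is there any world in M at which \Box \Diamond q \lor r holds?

Yes

Let φ = \Box \Diamond q \lor r. Evaluate φ at each world:
  a (successors {a, b, c, d, e}): φ is true.
  b (successors {b, c, g}): φ is true.
  c (successors {a, d, e}): φ is true.
  d (successors {b}): φ is true.
  e (successors {b, d, g}): φ is true.
  f (successors {a, c, d, e, f}): φ is true.
  g (successors {b, e, g}): φ is true.
Detail at a (witness):
  At a: \Box \Diamond q is true, r is true, so \Box \Diamond q \lor r is true.
    At a: \Box \Diamond q requires \Diamond q at every successor {a, b, c, d, e}.
      At a: \Diamond q is true.
      At b: \Diamond q is true.
      At c: \Diamond q is true.
      At d: \Diamond q is true.
      At e: \Diamond q is true.
    So \Box \Diamond q is true at a.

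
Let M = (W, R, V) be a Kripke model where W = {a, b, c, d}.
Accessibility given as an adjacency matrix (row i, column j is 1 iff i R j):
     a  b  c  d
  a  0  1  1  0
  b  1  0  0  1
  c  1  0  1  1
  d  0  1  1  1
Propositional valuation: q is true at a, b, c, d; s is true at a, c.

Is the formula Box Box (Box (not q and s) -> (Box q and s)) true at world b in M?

At b: Box Box (Box (not q and s) -> (Box q and s)) requires Box (Box (not q and s) -> (Box q and s)) at every successor {a, d}.
    At a: Box (Box (not q and s) -> (Box q and s)) requires Box (not q and s) -> (Box q and s) at every successor {b, c}.
      At b: Box (not q and s) -> (Box q and s) is true.
      At c: Box (not q and s) -> (Box q and s) is true.
    So Box (Box (not q and s) -> (Box q and s)) is true at a.
    At d: Box (Box (not q and s) -> (Box q and s)) requires Box (not q and s) -> (Box q and s) at every successor {b, c, d}.
      At b: Box (not q and s) -> (Box q and s) is true.
      At c: Box (not q and s) -> (Box q and s) is true.
      At d: Box (not q and s) -> (Box q and s) is true.
    So Box (Box (not q and s) -> (Box q and s)) is true at d.
So Box Box (Box (not q and s) -> (Box q and s)) is true at b.

Yes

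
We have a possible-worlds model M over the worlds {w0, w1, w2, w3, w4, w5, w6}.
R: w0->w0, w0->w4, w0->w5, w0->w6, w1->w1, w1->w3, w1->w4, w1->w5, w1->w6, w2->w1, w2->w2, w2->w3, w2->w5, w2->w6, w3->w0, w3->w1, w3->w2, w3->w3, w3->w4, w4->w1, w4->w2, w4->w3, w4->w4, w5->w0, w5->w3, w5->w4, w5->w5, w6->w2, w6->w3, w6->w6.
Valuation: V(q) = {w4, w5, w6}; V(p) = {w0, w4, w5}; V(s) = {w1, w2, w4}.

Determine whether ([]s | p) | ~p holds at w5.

At w5: []s | p is true, ~p is false, so ([]s | p) | ~p is true.
  At w5: []s is false, p is true, so []s | p is true.
    At w5: []s requires s at every successor {w0, w3, w4, w5}.
      s fails at w0, so []s is false at w5.

Yes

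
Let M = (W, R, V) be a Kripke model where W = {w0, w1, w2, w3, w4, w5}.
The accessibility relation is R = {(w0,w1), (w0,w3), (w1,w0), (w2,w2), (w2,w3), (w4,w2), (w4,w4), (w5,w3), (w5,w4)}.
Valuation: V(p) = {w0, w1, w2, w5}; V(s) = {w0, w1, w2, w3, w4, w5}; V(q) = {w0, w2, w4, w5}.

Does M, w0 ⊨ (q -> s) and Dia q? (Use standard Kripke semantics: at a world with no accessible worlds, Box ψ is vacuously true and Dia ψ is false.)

Recall that Dia ψ holds at a world iff ψ holds at some accessible world.
At w0: q -> s is true, Dia q is false, so (q -> s) and Dia q is false.
  At w0: Dia q requires q at some successor in {w1, w3}.
    At w1: q is false.
    At w3: q is false.
  So Dia q is false at w0.

No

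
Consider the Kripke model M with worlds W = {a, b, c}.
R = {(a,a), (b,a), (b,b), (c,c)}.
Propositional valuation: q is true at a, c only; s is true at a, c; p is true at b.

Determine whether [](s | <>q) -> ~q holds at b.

Yes

At b: [](s | <>q) is true, ~q is true, so [](s | <>q) -> ~q is true.
  At b: [](s | <>q) requires s | <>q at every successor {a, b}.
      At a: s is true, <>q is true, so s | <>q is true.
      At b: s is false, <>q is true, so s | <>q is true.
  So [](s | <>q) is true at b.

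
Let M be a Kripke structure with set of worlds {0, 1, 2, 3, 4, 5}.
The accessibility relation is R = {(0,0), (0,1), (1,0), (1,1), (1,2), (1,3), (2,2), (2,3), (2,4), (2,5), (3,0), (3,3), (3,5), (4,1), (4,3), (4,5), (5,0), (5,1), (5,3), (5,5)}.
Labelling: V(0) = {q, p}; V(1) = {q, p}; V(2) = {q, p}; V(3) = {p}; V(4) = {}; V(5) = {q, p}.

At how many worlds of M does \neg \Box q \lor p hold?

6

Let φ = \neg \Box q \lor p. Evaluate φ at each world:
  0 (successors {0, 1}): φ is true.
  1 (successors {0, 1, 2, 3}): φ is true.
  2 (successors {2, 3, 4, 5}): φ is true.
  3 (successors {0, 3, 5}): φ is true.
  4 (successors {1, 3, 5}): φ is true.
  5 (successors {0, 1, 3, 5}): φ is true.
For instance, at 5:
  At 5: \neg \Box q is true, p is true, so \neg \Box q \lor p is true.
    At 5: \Box q is false, so \neg \Box q is true.
      At 5: \Box q requires q at every successor {0, 1, 3, 5}.
        q fails at 3, so \Box q is false at 5.
Satisfying worlds: {0, 1, 2, 3, 4, 5}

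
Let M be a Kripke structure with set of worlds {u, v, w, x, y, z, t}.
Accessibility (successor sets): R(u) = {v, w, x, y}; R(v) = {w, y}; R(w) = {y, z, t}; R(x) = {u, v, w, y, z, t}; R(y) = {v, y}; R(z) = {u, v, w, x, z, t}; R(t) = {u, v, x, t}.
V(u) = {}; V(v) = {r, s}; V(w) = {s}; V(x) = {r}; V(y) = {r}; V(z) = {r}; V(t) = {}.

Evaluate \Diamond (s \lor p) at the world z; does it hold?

At z: \Diamond (s \lor p) requires s \lor p at some successor in {u, v, w, x, z, t}.
  s \lor p holds at v, so \Diamond (s \lor p) is true at z.

Yes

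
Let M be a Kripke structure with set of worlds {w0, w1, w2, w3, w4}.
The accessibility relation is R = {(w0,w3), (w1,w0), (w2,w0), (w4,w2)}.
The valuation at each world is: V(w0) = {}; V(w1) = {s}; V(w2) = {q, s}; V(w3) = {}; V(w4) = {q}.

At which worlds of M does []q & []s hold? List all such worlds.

w3, w4

Let φ = []q & []s. Evaluate φ at each world:
  w0 (successors {w3}): φ is false.
  w1 (successors {w0}): φ is false.
  w2 (successors {w0}): φ is false.
  w3 (successors ∅): φ is true.
  w4 (successors {w2}): φ is true.
For instance, at w1:
  At w1: []q is false, []s is false, so []q & []s is false.
    At w1: []q requires q at every successor {w0}.
      q fails at w0, so []q is false at w1.
    At w1: []s requires s at every successor {w0}.
      s fails at w0, so []s is false at w1.
Satisfying worlds: {w3, w4}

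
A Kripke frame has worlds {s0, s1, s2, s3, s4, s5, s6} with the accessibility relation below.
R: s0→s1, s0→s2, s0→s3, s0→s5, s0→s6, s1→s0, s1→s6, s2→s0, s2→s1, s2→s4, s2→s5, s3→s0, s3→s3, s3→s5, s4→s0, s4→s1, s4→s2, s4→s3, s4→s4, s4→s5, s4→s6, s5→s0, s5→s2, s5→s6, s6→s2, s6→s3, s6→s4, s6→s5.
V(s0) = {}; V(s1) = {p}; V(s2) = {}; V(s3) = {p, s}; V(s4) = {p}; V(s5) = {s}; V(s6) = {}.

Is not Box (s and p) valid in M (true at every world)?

Let φ = not Box (s and p). Evaluate φ at each world:
  s0 (successors {s1, s2, s3, s5, s6}): φ is true.
  s1 (successors {s0, s6}): φ is true.
  s2 (successors {s0, s1, s4, s5}): φ is true.
  s3 (successors {s0, s3, s5}): φ is true.
  s4 (successors {s0, s1, s2, s3, s4, s5, s6}): φ is true.
  s5 (successors {s0, s2, s6}): φ is true.
  s6 (successors {s2, s3, s4, s5}): φ is true.
For instance, at s0:
  At s0: Box (s and p) is false, so not Box (s and p) is true.
    At s0: Box (s and p) requires s and p at every successor {s1, s2, s3, s5, s6}.
      s and p fails at s1, so Box (s and p) is false at s0.

Yes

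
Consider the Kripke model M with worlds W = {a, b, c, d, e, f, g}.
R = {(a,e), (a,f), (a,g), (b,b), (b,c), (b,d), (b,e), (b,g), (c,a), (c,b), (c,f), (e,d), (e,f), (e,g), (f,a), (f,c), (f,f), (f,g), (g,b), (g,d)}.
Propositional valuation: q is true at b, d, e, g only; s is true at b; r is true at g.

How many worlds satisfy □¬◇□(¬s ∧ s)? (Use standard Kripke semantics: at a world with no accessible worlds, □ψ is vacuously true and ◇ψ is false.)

1

Let φ = □¬◇□(¬s ∧ s). Evaluate φ at each world:
  a (successors {e, f, g}): φ is false.
  b (successors {b, c, d, e, g}): φ is false.
  c (successors {a, b, f}): φ is false.
  d (successors ∅): φ is true.
  e (successors {d, f, g}): φ is false.
  f (successors {a, c, f, g}): φ is false.
  g (successors {b, d}): φ is false.
For instance, at c:
  At c: □¬◇□(¬s ∧ s) requires ¬◇□(¬s ∧ s) at every successor {a, b, f}.
    ¬◇□(¬s ∧ s) fails at b, so □¬◇□(¬s ∧ s) is false at c.
      At b: ◇□(¬s ∧ s) is true, so ¬◇□(¬s ∧ s) is false.
Satisfying worlds: {d}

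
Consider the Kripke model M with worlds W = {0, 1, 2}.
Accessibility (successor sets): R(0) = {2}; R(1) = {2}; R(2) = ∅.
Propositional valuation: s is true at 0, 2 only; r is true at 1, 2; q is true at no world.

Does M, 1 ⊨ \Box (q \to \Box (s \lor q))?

Recall that \Box ψ holds at a world iff ψ holds at every accessible world, and \Diamond ψ holds iff ψ holds at some accessible world.
At 1: \Box (q \to \Box (s \lor q)) requires q \to \Box (s \lor q) at every successor {2}.
    At 2: q is false, \Box (s \lor q) is true, so q \to \Box (s \lor q) is true.
      At 2: no accessible worlds, so \Box (s \lor q) holds vacuously.
So \Box (q \to \Box (s \lor q)) is true at 1.

Yes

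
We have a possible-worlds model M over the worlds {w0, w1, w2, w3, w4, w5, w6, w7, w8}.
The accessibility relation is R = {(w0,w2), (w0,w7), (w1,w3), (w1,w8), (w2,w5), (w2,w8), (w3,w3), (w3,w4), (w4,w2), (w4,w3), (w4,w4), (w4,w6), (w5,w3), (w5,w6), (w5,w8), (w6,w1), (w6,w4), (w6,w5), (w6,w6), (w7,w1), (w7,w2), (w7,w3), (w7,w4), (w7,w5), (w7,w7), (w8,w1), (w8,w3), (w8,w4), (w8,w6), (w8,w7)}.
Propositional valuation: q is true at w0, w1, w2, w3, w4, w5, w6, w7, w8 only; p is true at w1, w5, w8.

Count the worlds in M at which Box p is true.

Recall that Box ψ holds at a world iff ψ holds at every accessible world, and Dia ψ holds iff ψ holds at some accessible world.
Let φ = Box p. Evaluate φ at each world:
  w0 (successors {w2, w7}): φ is false.
  w1 (successors {w3, w8}): φ is false.
  w2 (successors {w5, w8}): φ is true.
  w3 (successors {w3, w4}): φ is false.
  w4 (successors {w2, w3, w4, w6}): φ is false.
  w5 (successors {w3, w6, w8}): φ is false.
  w6 (successors {w1, w4, w5, w6}): φ is false.
  w7 (successors {w1, w2, w3, w4, w5, w7}): φ is false.
  w8 (successors {w1, w3, w4, w6, w7}): φ is false.
For instance, at w0:
  At w0: Box p requires p at every successor {w2, w7}.
    p fails at w2, so Box p is false at w0.
Satisfying worlds: {w2}

1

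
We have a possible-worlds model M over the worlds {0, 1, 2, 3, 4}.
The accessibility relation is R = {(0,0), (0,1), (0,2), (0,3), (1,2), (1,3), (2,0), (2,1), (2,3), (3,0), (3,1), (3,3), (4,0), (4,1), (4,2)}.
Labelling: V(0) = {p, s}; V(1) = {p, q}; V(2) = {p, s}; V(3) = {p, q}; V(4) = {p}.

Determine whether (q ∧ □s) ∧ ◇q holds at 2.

At 2: q ∧ □s is false, ◇q is true, so (q ∧ □s) ∧ ◇q is false.
  At 2: q is false, □s is false, so q ∧ □s is false.
    At 2: □s requires s at every successor {0, 1, 3}.
      s fails at 1, so □s is false at 2.
  At 2: ◇q requires q at some successor in {0, 1, 3}.
    q holds at 1, so ◇q is true at 2.

No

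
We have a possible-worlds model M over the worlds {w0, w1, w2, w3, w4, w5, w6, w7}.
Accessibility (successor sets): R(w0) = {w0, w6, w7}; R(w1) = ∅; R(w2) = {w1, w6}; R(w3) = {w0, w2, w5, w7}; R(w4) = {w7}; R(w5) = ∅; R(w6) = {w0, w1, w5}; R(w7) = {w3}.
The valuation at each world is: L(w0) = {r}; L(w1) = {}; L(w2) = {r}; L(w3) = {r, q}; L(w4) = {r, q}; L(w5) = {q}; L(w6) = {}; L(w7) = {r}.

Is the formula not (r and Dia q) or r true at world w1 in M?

At w1: not (r and Dia q) is true, r is false, so not (r and Dia q) or r is true.
  At w1: r and Dia q is false, so not (r and Dia q) is true.
    At w1: r is false, Dia q is false, so r and Dia q is false.
      At w1: no accessible worlds, so Dia q is false.

Yes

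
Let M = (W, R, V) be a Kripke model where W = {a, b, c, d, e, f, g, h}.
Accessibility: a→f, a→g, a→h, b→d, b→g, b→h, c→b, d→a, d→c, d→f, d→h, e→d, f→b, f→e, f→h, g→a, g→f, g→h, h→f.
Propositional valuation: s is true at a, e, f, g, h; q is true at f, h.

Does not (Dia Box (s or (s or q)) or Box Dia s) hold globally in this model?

Let φ = not (Dia Box (s or (s or q)) or Box Dia s). Evaluate φ at each world:
  a (successors {f, g, h}): φ is false.
  b (successors {d, g, h}): φ is false.
  c (successors {b}): φ is false.
  d (successors {a, c, f, h}): φ is false.
  e (successors {d}): φ is false.
  f (successors {b, e, h}): φ is false.
  g (successors {a, f, h}): φ is false.
  h (successors {f}): φ is false.
Detail at a (counterexample):
  At a: Dia Box (s or (s or q)) or Box Dia s is true, so not (Dia Box (s or (s or q)) or Box Dia s) is false.
    At a: Dia Box (s or (s or q)) is true, Box Dia s is true, so Dia Box (s or (s or q)) or Box Dia s is true.
      At a: Dia Box (s or (s or q)) requires Box (s or (s or q)) at some successor in {f, g, h}.
        Box (s or (s or q)) holds at g, so Dia Box (s or (s or q)) is true at a.
      At a: Box Dia s requires Dia s at every successor {f, g, h}.
        At f: Dia s is true.
        At g: Dia s is true.
        At h: Dia s is true.
      So Box Dia s is true at a.

No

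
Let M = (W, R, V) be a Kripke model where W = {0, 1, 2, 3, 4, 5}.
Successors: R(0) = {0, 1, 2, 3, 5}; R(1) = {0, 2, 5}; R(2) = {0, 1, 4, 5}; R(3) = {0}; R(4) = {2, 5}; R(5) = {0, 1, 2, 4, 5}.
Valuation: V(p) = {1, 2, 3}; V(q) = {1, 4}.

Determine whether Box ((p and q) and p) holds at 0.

Recall that Box ψ holds at a world iff ψ holds at every accessible world, and Dia ψ holds iff ψ holds at some accessible world.
At 0: Box ((p and q) and p) requires (p and q) and p at every successor {0, 1, 2, 3, 5}.
  (p and q) and p fails at 0, so Box ((p and q) and p) is false at 0.

No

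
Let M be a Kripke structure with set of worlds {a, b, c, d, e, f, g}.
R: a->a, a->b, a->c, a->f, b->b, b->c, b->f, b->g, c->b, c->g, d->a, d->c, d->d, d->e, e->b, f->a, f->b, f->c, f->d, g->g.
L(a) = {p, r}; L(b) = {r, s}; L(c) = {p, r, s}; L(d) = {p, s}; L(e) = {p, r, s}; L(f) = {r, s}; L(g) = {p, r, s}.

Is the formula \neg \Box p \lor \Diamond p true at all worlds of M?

Recall that \Box ψ holds at a world iff ψ holds at every accessible world, and \Diamond ψ holds iff ψ holds at some accessible world.
Let φ = \neg \Box p \lor \Diamond p. Evaluate φ at each world:
  a (successors {a, b, c, f}): φ is true.
  b (successors {b, c, f, g}): φ is true.
  c (successors {b, g}): φ is true.
  d (successors {a, c, d, e}): φ is true.
  e (successors {b}): φ is true.
  f (successors {a, b, c, d}): φ is true.
  g (successors {g}): φ is true.
For instance, at g:
  At g: \neg \Box p is false, \Diamond p is true, so \neg \Box p \lor \Diamond p is true.
    At g: \Box p is true, so \neg \Box p is false.
      At g: \Box p requires p at every successor {g}.
        At g: p is true.
      So \Box p is true at g.
    At g: \Diamond p requires p at some successor in {g}.
      p holds at g, so \Diamond p is true at g.

Yes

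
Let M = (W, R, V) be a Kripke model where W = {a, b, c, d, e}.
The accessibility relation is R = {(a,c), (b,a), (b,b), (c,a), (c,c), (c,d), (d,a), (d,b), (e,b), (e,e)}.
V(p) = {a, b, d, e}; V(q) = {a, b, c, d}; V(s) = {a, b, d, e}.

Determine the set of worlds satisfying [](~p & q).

Let φ = [](~p & q). Evaluate φ at each world:
  a (successors {c}): φ is true.
  b (successors {a, b}): φ is false.
  c (successors {a, c, d}): φ is false.
  d (successors {a, b}): φ is false.
  e (successors {b, e}): φ is false.
For instance, at a:
  At a: [](~p & q) requires ~p & q at every successor {c}.
    At c: ~p & q is true.
  So [](~p & q) is true at a.
Satisfying worlds: {a}

a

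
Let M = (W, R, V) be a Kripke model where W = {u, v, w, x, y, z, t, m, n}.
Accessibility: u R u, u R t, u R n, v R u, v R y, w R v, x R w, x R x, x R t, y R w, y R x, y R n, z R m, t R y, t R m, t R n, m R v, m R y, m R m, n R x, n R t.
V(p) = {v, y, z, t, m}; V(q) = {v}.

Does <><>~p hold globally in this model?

No

Recall that <>ψ holds at a world iff ψ holds at some accessible world.
Let φ = <><>~p. Evaluate φ at each world:
  u (successors {u, t, n}): φ is true.
  v (successors {u, y}): φ is true.
  w (successors {v}): φ is true.
  x (successors {w, x, t}): φ is true.
  y (successors {w, x, n}): φ is true.
  z (successors {m}): φ is false.
  t (successors {y, m, n}): φ is true.
  m (successors {v, y, m}): φ is true.
  n (successors {x, t}): φ is true.
Detail at z (counterexample):
  At z: <><>~p requires <>~p at some successor in {m}.
    At m: <>~p is false.
  So <><>~p is false at z.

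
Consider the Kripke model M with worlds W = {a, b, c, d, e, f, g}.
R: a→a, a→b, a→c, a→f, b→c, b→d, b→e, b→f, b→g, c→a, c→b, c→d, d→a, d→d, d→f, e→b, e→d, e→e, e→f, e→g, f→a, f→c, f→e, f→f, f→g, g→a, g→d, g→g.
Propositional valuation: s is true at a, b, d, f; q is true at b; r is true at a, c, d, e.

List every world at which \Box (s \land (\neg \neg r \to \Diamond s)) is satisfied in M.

c, d

Let φ = \Box (s \land (\neg \neg r \to \Diamond s)). Evaluate φ at each world:
  a (successors {a, b, c, f}): φ is false.
  b (successors {c, d, e, f, g}): φ is false.
  c (successors {a, b, d}): φ is true.
  d (successors {a, d, f}): φ is true.
  e (successors {b, d, e, f, g}): φ is false.
  f (successors {a, c, e, f, g}): φ is false.
  g (successors {a, d, g}): φ is false.
For instance, at c:
  At c: \Box (s \land (\neg \neg r \to \Diamond s)) requires s \land (\neg \neg r \to \Diamond s) at every successor {a, b, d}.
      At a: s is true, \neg \neg r \to \Diamond s is true, so s \land (\neg \neg r \to \Diamond s) is true.
      At b: s is true, \neg \neg r \to \Diamond s is true, so s \land (\neg \neg r \to \Diamond s) is true.
      At d: s is true, \neg \neg r \to \Diamond s is true, so s \land (\neg \neg r \to \Diamond s) is true.
  So \Box (s \land (\neg \neg r \to \Diamond s)) is true at c.
Satisfying worlds: {c, d}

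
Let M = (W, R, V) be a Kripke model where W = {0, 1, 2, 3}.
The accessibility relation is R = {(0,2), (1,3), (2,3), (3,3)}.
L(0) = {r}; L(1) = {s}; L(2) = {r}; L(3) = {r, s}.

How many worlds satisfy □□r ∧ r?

3

Recall that □ψ holds at a world iff ψ holds at every accessible world, and ◇ψ holds iff ψ holds at some accessible world.
Let φ = □□r ∧ r. Evaluate φ at each world:
  0 (successors {2}): φ is true.
  1 (successors {3}): φ is false.
  2 (successors {3}): φ is true.
  3 (successors {3}): φ is true.
For instance, at 0:
  At 0: □□r is true, r is true, so □□r ∧ r is true.
    At 0: □□r requires □r at every successor {2}.
      At 2: □r is true.
    So □□r is true at 0.
Satisfying worlds: {0, 2, 3}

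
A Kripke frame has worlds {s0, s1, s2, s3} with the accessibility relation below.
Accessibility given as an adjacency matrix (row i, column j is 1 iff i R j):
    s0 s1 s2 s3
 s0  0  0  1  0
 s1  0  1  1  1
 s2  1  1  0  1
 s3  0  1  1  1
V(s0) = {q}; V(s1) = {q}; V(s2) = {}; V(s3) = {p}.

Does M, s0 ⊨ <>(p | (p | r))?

No

Recall that <>ψ holds at a world iff ψ holds at some accessible world.
At s0: <>(p | (p | r)) requires p | (p | r) at some successor in {s2}.
  At s2: p | (p | r) is false.
So <>(p | (p | r)) is false at s0.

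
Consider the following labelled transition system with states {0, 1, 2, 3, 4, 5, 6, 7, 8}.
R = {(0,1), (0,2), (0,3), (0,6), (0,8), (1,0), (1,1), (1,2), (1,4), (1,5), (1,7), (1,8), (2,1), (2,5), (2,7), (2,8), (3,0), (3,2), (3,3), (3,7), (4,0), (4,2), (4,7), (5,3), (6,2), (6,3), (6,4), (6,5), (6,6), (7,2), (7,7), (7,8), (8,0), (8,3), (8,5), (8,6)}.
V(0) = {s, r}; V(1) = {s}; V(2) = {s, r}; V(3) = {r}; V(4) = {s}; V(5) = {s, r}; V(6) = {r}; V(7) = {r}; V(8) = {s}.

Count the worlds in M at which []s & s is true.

0

Let φ = []s & s. Evaluate φ at each world:
  0 (successors {1, 2, 3, 6, 8}): φ is false.
  1 (successors {0, 1, 2, 4, 5, 7, 8}): φ is false.
  2 (successors {1, 5, 7, 8}): φ is false.
  3 (successors {0, 2, 3, 7}): φ is false.
  4 (successors {0, 2, 7}): φ is false.
  5 (successors {3}): φ is false.
  6 (successors {2, 3, 4, 5, 6}): φ is false.
  7 (successors {2, 7, 8}): φ is false.
  8 (successors {0, 3, 5, 6}): φ is false.
For instance, at 1:
  At 1: []s is false, s is true, so []s & s is false.
    At 1: []s requires s at every successor {0, 1, 2, 4, 5, 7, 8}.
      s fails at 7, so []s is false at 1.
Satisfying worlds: none.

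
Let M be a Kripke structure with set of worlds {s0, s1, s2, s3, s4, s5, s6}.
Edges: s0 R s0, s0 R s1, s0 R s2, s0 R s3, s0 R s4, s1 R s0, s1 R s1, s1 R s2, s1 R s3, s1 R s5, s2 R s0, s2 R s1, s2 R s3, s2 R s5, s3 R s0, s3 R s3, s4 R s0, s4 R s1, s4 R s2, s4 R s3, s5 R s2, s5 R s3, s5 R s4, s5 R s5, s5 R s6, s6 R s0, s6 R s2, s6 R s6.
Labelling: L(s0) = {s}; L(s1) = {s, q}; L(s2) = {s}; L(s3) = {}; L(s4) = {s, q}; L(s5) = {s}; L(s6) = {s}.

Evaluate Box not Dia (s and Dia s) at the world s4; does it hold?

Recall that Box ψ holds at a world iff ψ holds at every accessible world, and Dia ψ holds iff ψ holds at some accessible world.
At s4: Box not Dia (s and Dia s) requires not Dia (s and Dia s) at every successor {s0, s1, s2, s3}.
  not Dia (s and Dia s) fails at s0, so Box not Dia (s and Dia s) is false at s4.
    At s0: Dia (s and Dia s) is true, so not Dia (s and Dia s) is false.
      At s0: Dia (s and Dia s) requires s and Dia s at some successor in {s0, s1, s2, s3, s4}.
        s and Dia s holds at s0, so Dia (s and Dia s) is true at s0.

No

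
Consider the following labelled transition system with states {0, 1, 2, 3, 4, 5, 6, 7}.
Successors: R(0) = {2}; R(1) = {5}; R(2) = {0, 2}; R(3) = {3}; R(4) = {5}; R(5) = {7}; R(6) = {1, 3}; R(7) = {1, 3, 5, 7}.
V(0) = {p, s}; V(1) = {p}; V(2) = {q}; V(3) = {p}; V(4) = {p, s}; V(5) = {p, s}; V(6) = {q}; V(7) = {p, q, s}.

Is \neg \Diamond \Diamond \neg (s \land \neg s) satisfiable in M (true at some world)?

Let φ = \neg \Diamond \Diamond \neg (s \land \neg s). Evaluate φ at each world:
  0 (successors {2}): φ is false.
  1 (successors {5}): φ is false.
  2 (successors {0, 2}): φ is false.
  3 (successors {3}): φ is false.
  4 (successors {5}): φ is false.
  5 (successors {7}): φ is false.
  6 (successors {1, 3}): φ is false.
  7 (successors {1, 3, 5, 7}): φ is false.
For instance, at 7:
  At 7: \Diamond \Diamond \neg (s \land \neg s) is true, so \neg \Diamond \Diamond \neg (s \land \neg s) is false.
    At 7: \Diamond \Diamond \neg (s \land \neg s) requires \Diamond \neg (s \land \neg s) at some successor in {1, 3, 5, 7}.
      \Diamond \neg (s \land \neg s) holds at 1, so \Diamond \Diamond \neg (s \land \neg s) is true at 7.

No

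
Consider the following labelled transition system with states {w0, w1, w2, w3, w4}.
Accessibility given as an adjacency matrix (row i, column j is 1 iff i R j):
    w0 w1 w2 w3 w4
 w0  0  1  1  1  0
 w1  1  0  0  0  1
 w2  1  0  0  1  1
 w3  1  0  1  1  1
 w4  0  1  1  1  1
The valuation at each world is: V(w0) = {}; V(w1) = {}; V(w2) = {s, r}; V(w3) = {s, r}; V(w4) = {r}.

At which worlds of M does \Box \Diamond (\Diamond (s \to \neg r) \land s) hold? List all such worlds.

w1, w2, w3

Let φ = \Box \Diamond (\Diamond (s \to \neg r) \land s). Evaluate φ at each world:
  w0 (successors {w1, w2, w3}): φ is false.
  w1 (successors {w0, w4}): φ is true.
  w2 (successors {w0, w3, w4}): φ is true.
  w3 (successors {w0, w2, w3, w4}): φ is true.
  w4 (successors {w1, w2, w3, w4}): φ is false.
For instance, at w1:
  At w1: \Box \Diamond (\Diamond (s \to \neg r) \land s) requires \Diamond (\Diamond (s \to \neg r) \land s) at every successor {w0, w4}.
      At w0: \Diamond (\Diamond (s \to \neg r) \land s) requires \Diamond (s \to \neg r) \land s at some successor in {w1, w2, w3}.
        \Diamond (s \to \neg r) \land s holds at w2, so \Diamond (\Diamond (s \to \neg r) \land s) is true at w0.
      At w4: \Diamond (\Diamond (s \to \neg r) \land s) requires \Diamond (s \to \neg r) \land s at some successor in {w1, w2, w3, w4}.
        \Diamond (s \to \neg r) \land s holds at w2, so \Diamond (\Diamond (s \to \neg r) \land s) is true at w4.
  So \Box \Diamond (\Diamond (s \to \neg r) \land s) is true at w1.
Satisfying worlds: {w1, w2, w3}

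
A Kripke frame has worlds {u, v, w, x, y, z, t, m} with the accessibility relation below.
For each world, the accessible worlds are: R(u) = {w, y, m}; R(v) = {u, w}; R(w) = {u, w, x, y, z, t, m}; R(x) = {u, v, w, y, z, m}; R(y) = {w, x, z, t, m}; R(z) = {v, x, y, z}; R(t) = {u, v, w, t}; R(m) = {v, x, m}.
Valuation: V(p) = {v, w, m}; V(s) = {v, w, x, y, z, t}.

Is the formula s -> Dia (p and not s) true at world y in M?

At y: s is true, Dia (p and not s) is true, so s -> Dia (p and not s) is true.
  At y: Dia (p and not s) requires p and not s at some successor in {w, x, z, t, m}.
    p and not s holds at m, so Dia (p and not s) is true at y.

Yes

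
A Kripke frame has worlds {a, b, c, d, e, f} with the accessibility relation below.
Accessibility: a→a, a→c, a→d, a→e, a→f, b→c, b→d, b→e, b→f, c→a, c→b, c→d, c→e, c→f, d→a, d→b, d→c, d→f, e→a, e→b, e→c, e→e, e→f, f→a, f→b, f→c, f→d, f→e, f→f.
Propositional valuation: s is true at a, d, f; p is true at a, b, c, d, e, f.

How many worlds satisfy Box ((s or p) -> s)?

Recall that Box ψ holds at a world iff ψ holds at every accessible world, and Dia ψ holds iff ψ holds at some accessible world.
Let φ = Box ((s or p) -> s). Evaluate φ at each world:
  a (successors {a, c, d, e, f}): φ is false.
  b (successors {c, d, e, f}): φ is false.
  c (successors {a, b, d, e, f}): φ is false.
  d (successors {a, b, c, f}): φ is false.
  e (successors {a, b, c, e, f}): φ is false.
  f (successors {a, b, c, d, e, f}): φ is false.
For instance, at b:
  At b: Box ((s or p) -> s) requires (s or p) -> s at every successor {c, d, e, f}.
    (s or p) -> s fails at c, so Box ((s or p) -> s) is false at b.
Satisfying worlds: none.

0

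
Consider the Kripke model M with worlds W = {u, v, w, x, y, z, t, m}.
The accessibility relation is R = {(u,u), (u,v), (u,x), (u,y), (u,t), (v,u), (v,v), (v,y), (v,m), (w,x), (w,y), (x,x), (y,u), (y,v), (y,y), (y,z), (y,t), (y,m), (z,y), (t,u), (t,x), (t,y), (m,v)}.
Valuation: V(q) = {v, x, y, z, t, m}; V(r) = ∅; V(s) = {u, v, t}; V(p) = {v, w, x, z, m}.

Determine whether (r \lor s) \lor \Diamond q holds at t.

Recall that \Diamond ψ holds at a world iff ψ holds at some accessible world.
At t: r \lor s is true, \Diamond q is true, so (r \lor s) \lor \Diamond q is true.
  At t: \Diamond q requires q at some successor in {u, x, y}.
    q holds at x, so \Diamond q is true at t.

Yes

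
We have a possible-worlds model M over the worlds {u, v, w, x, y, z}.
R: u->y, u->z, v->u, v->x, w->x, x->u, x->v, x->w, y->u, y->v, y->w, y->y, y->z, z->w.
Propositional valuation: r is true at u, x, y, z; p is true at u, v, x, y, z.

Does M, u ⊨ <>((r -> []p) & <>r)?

No

At u: <>((r -> []p) & <>r) requires (r -> []p) & <>r at some successor in {y, z}.
  At y: (r -> []p) & <>r is false.
  At z: (r -> []p) & <>r is false.
So <>((r -> []p) & <>r) is false at u.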